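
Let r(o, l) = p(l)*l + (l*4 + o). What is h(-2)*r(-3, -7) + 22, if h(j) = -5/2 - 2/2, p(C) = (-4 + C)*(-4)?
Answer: 2417/2 ≈ 1208.5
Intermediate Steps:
p(C) = 16 - 4*C
r(o, l) = o + 4*l + l*(16 - 4*l) (r(o, l) = (16 - 4*l)*l + (l*4 + o) = l*(16 - 4*l) + (4*l + o) = l*(16 - 4*l) + (o + 4*l) = o + 4*l + l*(16 - 4*l))
h(j) = -7/2 (h(j) = -5*1/2 - 2*1/2 = -5/2 - 1 = -7/2)
h(-2)*r(-3, -7) + 22 = -7*(-3 - 4*(-7)**2 + 20*(-7))/2 + 22 = -7*(-3 - 4*49 - 140)/2 + 22 = -7*(-3 - 196 - 140)/2 + 22 = -7/2*(-339) + 22 = 2373/2 + 22 = 2417/2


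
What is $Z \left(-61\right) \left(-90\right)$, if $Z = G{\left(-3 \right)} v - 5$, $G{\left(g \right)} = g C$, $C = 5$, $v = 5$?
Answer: $-439200$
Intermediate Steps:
$G{\left(g \right)} = 5 g$ ($G{\left(g \right)} = g 5 = 5 g$)
$Z = -80$ ($Z = 5 \left(-3\right) 5 - 5 = \left(-15\right) 5 - 5 = -75 - 5 = -80$)
$Z \left(-61\right) \left(-90\right) = \left(-80\right) \left(-61\right) \left(-90\right) = 4880 \left(-90\right) = -439200$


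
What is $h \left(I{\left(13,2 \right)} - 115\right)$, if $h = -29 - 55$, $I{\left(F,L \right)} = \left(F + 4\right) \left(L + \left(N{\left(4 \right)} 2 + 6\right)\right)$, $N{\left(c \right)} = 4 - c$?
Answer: $-1764$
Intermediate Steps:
$I{\left(F,L \right)} = \left(4 + F\right) \left(6 + L\right)$ ($I{\left(F,L \right)} = \left(F + 4\right) \left(L + \left(\left(4 - 4\right) 2 + 6\right)\right) = \left(4 + F\right) \left(L + \left(\left(4 - 4\right) 2 + 6\right)\right) = \left(4 + F\right) \left(L + \left(0 \cdot 2 + 6\right)\right) = \left(4 + F\right) \left(L + \left(0 + 6\right)\right) = \left(4 + F\right) \left(L + 6\right) = \left(4 + F\right) \left(6 + L\right)$)
$h = -84$
$h \left(I{\left(13,2 \right)} - 115\right) = - 84 \left(\left(24 + 4 \cdot 2 + 6 \cdot 13 + 13 \cdot 2\right) - 115\right) = - 84 \left(\left(24 + 8 + 78 + 26\right) - 115\right) = - 84 \left(136 - 115\right) = \left(-84\right) 21 = -1764$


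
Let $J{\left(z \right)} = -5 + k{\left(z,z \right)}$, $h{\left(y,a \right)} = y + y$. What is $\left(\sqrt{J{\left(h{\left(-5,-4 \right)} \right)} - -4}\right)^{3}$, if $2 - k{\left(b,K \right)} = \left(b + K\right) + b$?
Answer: $31 \sqrt{31} \approx 172.6$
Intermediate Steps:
$h{\left(y,a \right)} = 2 y$
$k{\left(b,K \right)} = 2 - K - 2 b$ ($k{\left(b,K \right)} = 2 - \left(\left(b + K\right) + b\right) = 2 - \left(\left(K + b\right) + b\right) = 2 - \left(K + 2 b\right) = 2 - K - 2 b$)
$J{\left(z \right)} = -3 - 3 z$ ($J{\left(z \right)} = -5 - \left(-2 + 3 z\right) = -3 - 3 z$)
$\left(\sqrt{J{\left(h{\left(-5,-4 \right)} \right)} - -4}\right)^{3} = \left(\sqrt{\left(-3 - 3 \cdot 2 \left(-5\right)\right) - -4}\right)^{3} = \left(\sqrt{\left(-3 - -30\right) + 4}\right)^{3} = \left(\sqrt{\left(-3 + 30\right) + 4}\right)^{3} = \left(\sqrt{27 + 4}\right)^{3} = \left(\sqrt{31}\right)^{3} = 31 \sqrt{31}$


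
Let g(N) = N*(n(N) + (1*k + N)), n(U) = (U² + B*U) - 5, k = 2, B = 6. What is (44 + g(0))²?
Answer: 1936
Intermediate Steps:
n(U) = -5 + U² + 6*U (n(U) = (U² + 6*U) - 5 = -5 + U² + 6*U)
g(N) = N*(-3 + N² + 7*N) (g(N) = N*((-5 + N² + 6*N) + (1*2 + N)) = N*((-5 + N² + 6*N) + (2 + N)) = N*(-3 + N² + 7*N))
(44 + g(0))² = (44 + 0*(-3 + 0² + 7*0))² = (44 + 0*(-3 + 0 + 0))² = (44 + 0*(-3))² = (44 + 0)² = 44² = 1936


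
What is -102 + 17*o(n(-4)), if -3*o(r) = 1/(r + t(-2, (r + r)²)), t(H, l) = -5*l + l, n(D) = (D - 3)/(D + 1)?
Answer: -77775/763 ≈ -101.93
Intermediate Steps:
n(D) = (-3 + D)/(1 + D)
t(H, l) = -4*l
o(r) = -1/(3*(r - 16*r²)) (o(r) = -1/(3*(r - 4*(r + r)²)) = -1/(3*(r - 4*4*r²)) = -1/(3*(r - 16*r²)))
-102 + 17*o(n(-4)) = -102 + 17*(1/(3*(((-3 - 4)/(1 - 4)))*(-1 + 16*((-3 - 4)/(1 - 4))))) = -102 + 17*(1/(3*((-7/(-3)))*(-1 + 16*(-7/(-3))))) = -102 + 17*(1/(3*((-⅓*(-7)))*(-1 + 16*(-⅓*(-7))))) = -102 + 17*(1/(3*(7/3)*(-1 + 16*(7/3)))) = -102 + 17*((⅓)*(3/7)/(-1 + 112/3)) = -102 + 17*((⅓)*(3/7)/(109/3)) = -102 + 17*((⅓)*(3/7)*(3/109)) = -102 + 17*(3/763) = -102 + 51/763 = -77775/763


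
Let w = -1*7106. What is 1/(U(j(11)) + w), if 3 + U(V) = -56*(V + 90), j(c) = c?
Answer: -1/12765 ≈ -7.8339e-5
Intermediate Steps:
U(V) = -5043 - 56*V (U(V) = -3 - 56*(V + 90) = -3 - 56*(90 + V) = -3 + (-5040 - 56*V) = -5043 - 56*V)
w = -7106
1/(U(j(11)) + w) = 1/((-5043 - 56*11) - 7106) = 1/((-5043 - 616) - 7106) = 1/(-5659 - 7106) = 1/(-12765) = -1/12765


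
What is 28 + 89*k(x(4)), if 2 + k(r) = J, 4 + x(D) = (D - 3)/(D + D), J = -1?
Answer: -239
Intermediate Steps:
x(D) = -4 + (-3 + D)/(2*D) (x(D) = -4 + (D - 3)/(D + D) = -4 + (-3 + D)/((2*D)) = -4 + (-3 + D)*(1/(2*D)) = -4 + (-3 + D)/(2*D))
k(r) = -3 (k(r) = -2 - 1 = -3)
28 + 89*k(x(4)) = 28 + 89*(-3) = 28 - 267 = -239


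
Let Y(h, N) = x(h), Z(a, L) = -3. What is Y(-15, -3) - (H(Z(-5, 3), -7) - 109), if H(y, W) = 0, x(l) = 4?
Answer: 113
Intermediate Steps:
Y(h, N) = 4
Y(-15, -3) - (H(Z(-5, 3), -7) - 109) = 4 - (0 - 109) = 4 - 1*(-109) = 4 + 109 = 113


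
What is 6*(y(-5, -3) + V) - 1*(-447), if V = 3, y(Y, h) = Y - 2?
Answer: 423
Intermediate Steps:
y(Y, h) = -2 + Y
6*(y(-5, -3) + V) - 1*(-447) = 6*((-2 - 5) + 3) - 1*(-447) = 6*(-7 + 3) + 447 = 6*(-4) + 447 = -24 + 447 = 423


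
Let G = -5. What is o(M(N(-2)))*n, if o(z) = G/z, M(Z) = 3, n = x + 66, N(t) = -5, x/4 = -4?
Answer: -250/3 ≈ -83.333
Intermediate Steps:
x = -16 (x = 4*(-4) = -16)
n = 50 (n = -16 + 66 = 50)
o(z) = -5/z
o(M(N(-2)))*n = -5/3*50 = -250/3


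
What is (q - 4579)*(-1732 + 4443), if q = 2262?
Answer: -6281387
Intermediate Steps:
(q - 4579)*(-1732 + 4443) = (2262 - 4579)*(-1732 + 4443) = -2317*2711 = -6281387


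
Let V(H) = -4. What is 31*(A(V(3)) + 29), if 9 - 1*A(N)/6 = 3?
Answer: 2015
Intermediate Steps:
A(N) = 36 (A(N) = 54 - 6*3 = 54 - 18 = 36)
31*(A(V(3)) + 29) = 31*(36 + 29) = 31*65 = 2015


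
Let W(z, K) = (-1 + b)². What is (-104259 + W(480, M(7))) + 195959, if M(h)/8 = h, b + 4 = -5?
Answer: 91800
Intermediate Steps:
b = -9 (b = -4 - 5 = -9)
M(h) = 8*h
W(z, K) = 100 (W(z, K) = (-1 - 9)² = (-10)² = 100)
(-104259 + W(480, M(7))) + 195959 = (-104259 + 100) + 195959 = -104159 + 195959 = 91800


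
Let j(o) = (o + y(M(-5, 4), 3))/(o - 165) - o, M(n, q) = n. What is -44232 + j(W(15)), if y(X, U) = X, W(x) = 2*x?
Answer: -1195079/27 ≈ -44262.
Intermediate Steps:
j(o) = -o + (-5 + o)/(-165 + o) (j(o) = (o - 5)/(o - 165) - o = (-5 + o)/(-165 + o) - o = -o + (-5 + o)/(-165 + o))
-44232 + j(W(15)) = -44232 + (-5 - (2*15)² + 166*(2*15))/(-165 + 2*15) = -44232 + (-5 - 1*30² + 166*30)/(-165 + 30) = -44232 + (-5 - 1*900 + 4980)/(-135) = -44232 - (-5 - 900 + 4980)/135 = -44232 - 1/135*4075 = -44232 - 815/27 = -1195079/27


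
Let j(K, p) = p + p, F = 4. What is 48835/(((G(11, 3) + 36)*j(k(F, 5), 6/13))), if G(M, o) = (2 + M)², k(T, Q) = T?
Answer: 126971/492 ≈ 258.07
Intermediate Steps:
j(K, p) = 2*p
48835/(((G(11, 3) + 36)*j(k(F, 5), 6/13))) = 48835/((((2 + 11)² + 36)*(2*(6/13)))) = 48835/(((13² + 36)*(2*(6*(1/13))))) = 48835/(((169 + 36)*(2*(6/13)))) = 48835/((205*(12/13))) = 48835/(2460/13) = 48835*(13/2460) = 126971/492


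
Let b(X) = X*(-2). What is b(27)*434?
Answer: -23436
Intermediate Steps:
b(X) = -2*X
b(27)*434 = -2*27*434 = -54*434 = -23436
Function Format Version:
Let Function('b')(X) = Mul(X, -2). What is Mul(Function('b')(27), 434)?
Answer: -23436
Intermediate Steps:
Function('b')(X) = Mul(-2, X)
Mul(Function('b')(27), 434) = Mul(Mul(-2, 27), 434) = Mul(-54, 434) = -23436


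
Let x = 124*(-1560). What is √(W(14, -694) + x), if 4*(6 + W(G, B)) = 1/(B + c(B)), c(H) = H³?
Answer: I*√86452662217128639781934/668512156 ≈ 439.83*I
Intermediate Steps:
W(G, B) = -6 + 1/(4*(B + B³))
x = -193440
√(W(14, -694) + x) = √((¼)*(1 - 24*(-694) - 24*(-694)³)/(-694*(1 + (-694)²)) - 193440) = √((¼)*(-1/694)*(1 + 16656 - 24*(-334255384))/(1 + 481636) - 193440) = √((¼)*(-1/694)*(1 + 16656 + 8022129216)/481637 - 193440) = √((¼)*(-1/694)*(1/481637)*8022145873 - 193440) = √(-8022145873/1337024312 - 193440) = √(-258642005059153/1337024312) = I*√86452662217128639781934/668512156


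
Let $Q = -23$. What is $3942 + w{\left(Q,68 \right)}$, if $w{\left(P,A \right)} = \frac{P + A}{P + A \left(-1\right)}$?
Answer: $\frac{358677}{91} \approx 3941.5$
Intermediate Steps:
$w{\left(P,A \right)} = \frac{A + P}{P - A}$
$3942 + w{\left(Q,68 \right)} = 3942 + \frac{\left(-1\right) 68 - -23}{68 - -23} = 3942 + \frac{-68 + 23}{68 + 23} = 3942 + \frac{1}{91} \left(-45\right) = 3942 - \frac{45}{91} = \frac{358677}{91}$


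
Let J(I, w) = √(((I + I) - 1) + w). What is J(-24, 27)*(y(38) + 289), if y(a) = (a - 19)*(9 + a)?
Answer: 1182*I*√22 ≈ 5544.1*I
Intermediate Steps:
y(a) = (-19 + a)*(9 + a)
J(I, w) = √(-1 + w + 2*I) (J(I, w) = √((2*I - 1) + w) = √((-1 + 2*I) + w) = √(-1 + w + 2*I))
J(-24, 27)*(y(38) + 289) = √(-1 + 27 + 2*(-24))*((-171 + 38² - 10*38) + 289) = √(-1 + 27 - 48)*((-171 + 1444 - 380) + 289) = √(-22)*(893 + 289) = (I*√22)*1182 = 1182*I*√22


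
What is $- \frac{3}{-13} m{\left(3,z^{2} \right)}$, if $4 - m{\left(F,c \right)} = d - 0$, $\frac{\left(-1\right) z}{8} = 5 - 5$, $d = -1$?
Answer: $\frac{15}{13} \approx 1.1538$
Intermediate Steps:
$z = 0$ ($z = - 8 \left(5 - 5\right) = \left(-8\right) 0 = 0$)
$m{\left(F,c \right)} = 5$ ($m{\left(F,c \right)} = 4 - \left(-1 - 0\right) = 4 - \left(-1 + 0\right) = 4 - -1 = 4 + 1 = 5$)
$- \frac{3}{-13} m{\left(3,z^{2} \right)} = - \frac{3}{-13} \cdot 5 = \left(-3\right) \left(- \frac{1}{13}\right) 5 = \frac{3}{13} \cdot 5 = \frac{15}{13}$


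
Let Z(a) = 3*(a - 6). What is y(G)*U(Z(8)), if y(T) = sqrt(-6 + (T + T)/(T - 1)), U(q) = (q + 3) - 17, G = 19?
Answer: -8*I*sqrt(35)/3 ≈ -15.776*I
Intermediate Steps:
Z(a) = -18 + 3*a (Z(a) = 3*(-6 + a) = -18 + 3*a)
U(q) = -14 + q (U(q) = (3 + q) - 17 = -14 + q)
y(T) = sqrt(-6 + 2*T/(-1 + T)) (y(T) = sqrt(-6 + (2*T)/(-1 + T)) = sqrt(-6 + 2*T/(-1 + T)))
y(G)*U(Z(8)) = (sqrt(2)*sqrt((3 - 2*19)/(-1 + 19)))*(-14 + (-18 + 3*8)) = (sqrt(2)*sqrt((3 - 38)/18))*(-14 + (-18 + 24)) = (sqrt(2)*sqrt((1/18)*(-35)))*(-14 + 6) = (sqrt(2)*sqrt(-35/18))*(-8) = (sqrt(2)*(I*sqrt(70)/6))*(-8) = (I*sqrt(35)/3)*(-8) = -8*I*sqrt(35)/3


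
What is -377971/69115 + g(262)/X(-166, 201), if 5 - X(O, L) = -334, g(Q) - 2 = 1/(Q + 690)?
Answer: -40616720271/7435115240 ≈ -5.4628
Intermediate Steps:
g(Q) = 2 + 1/(690 + Q) (g(Q) = 2 + 1/(Q + 690) = 2 + 1/(690 + Q))
X(O, L) = 339 (X(O, L) = 5 - 1*(-334) = 5 + 334 = 339)
-377971/69115 + g(262)/X(-166, 201) = -377971/69115 + ((1381 + 2*262)/(690 + 262))/339 = -377971*1/69115 + ((1381 + 524)/952)*(1/339) = -377971/69115 + ((1/952)*1905)*(1/339) = -377971/69115 + (1905/952)*(1/339) = -377971/69115 + 635/107576 = -40616720271/7435115240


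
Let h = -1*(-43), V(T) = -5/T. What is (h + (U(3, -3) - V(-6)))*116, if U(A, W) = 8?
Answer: 17458/3 ≈ 5819.3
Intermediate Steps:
h = 43
(h + (U(3, -3) - V(-6)))*116 = (43 + (8 - (-5)/(-6)))*116 = (43 + (8 - (-5)*(-1)/6))*116 = (43 + (8 - 1*⅚))*116 = (43 + (8 - ⅚))*116 = (43 + 43/6)*116 = (301/6)*116 = 17458/3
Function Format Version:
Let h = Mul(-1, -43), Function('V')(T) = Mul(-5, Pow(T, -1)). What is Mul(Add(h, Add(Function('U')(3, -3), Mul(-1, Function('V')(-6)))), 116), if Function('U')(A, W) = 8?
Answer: Rational(17458, 3) ≈ 5819.3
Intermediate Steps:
h = 43
Mul(Add(h, Add(Function('U')(3, -3), Mul(-1, Function('V')(-6)))), 116) = Mul(Add(43, Add(8, Mul(-1, Mul(-5, Pow(-6, -1))))), 116) = Mul(Add(43, Add(8, Mul(-1, Mul(-5, Rational(-1, 6))))), 116) = Mul(Add(43, Add(8, Mul(-1, Rational(5, 6)))), 116) = Mul(Add(43, Add(8, Rational(-5, 6))), 116) = Mul(Add(43, Rational(43, 6)), 116) = Mul(Rational(301, 6), 116) = Rational(17458, 3)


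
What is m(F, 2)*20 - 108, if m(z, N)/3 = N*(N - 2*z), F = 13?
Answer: -2988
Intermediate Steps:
m(z, N) = 3*N*(N - 2*z) (m(z, N) = 3*(N*(N - 2*z)) = 3*N*(N - 2*z))
m(F, 2)*20 - 108 = (3*2*(2 - 2*13))*20 - 108 = (3*2*(2 - 26))*20 - 108 = (3*2*(-24))*20 - 108 = -144*20 - 108 = -2880 - 108 = -2988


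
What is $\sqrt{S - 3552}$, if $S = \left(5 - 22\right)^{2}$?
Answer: $i \sqrt{3263} \approx 57.123 i$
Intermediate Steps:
$S = 289$ ($S = \left(-17\right)^{2} = 289$)
$\sqrt{S - 3552} = \sqrt{289 - 3552} = \sqrt{-3263} = i \sqrt{3263}$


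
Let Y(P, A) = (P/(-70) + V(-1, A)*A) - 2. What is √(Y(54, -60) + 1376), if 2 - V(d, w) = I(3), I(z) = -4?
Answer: √1241205/35 ≈ 31.831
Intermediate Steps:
V(d, w) = 6 (V(d, w) = 2 - 1*(-4) = 2 + 4 = 6)
Y(P, A) = -2 + 6*A - P/70 (Y(P, A) = (P/(-70) + 6*A) - 2 = (-P/70 + 6*A) - 2 = (6*A - P/70) - 2 = -2 + 6*A - P/70)
√(Y(54, -60) + 1376) = √((-2 + 6*(-60) - 1/70*54) + 1376) = √((-2 - 360 - 27/35) + 1376) = √(-12697/35 + 1376) = √(35463/35) = √1241205/35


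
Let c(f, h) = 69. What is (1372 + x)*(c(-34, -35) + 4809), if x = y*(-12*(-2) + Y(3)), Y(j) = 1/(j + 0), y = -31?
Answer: 3012978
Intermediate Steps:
Y(j) = 1/j
x = -2263/3 (x = -31*(-12*(-2) + 1/3) = -31*(24 + 1/3) = -31*73/3 = -2263/3 ≈ -754.33)
(1372 + x)*(c(-34, -35) + 4809) = (1372 - 2263/3)*(69 + 4809) = (1853/3)*4878 = 3012978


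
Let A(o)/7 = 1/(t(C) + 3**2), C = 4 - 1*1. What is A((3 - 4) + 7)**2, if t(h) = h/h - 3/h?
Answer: 49/81 ≈ 0.60494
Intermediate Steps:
C = 3 (C = 4 - 1 = 3)
t(h) = 1 - 3/h
A(o) = 7/9 (A(o) = 7/((-3 + 3)/3 + 3**2) = 7/((1/3)*0 + 9) = 7/(0 + 9) = 7/9)
A((3 - 4) + 7)**2 = (7/9)**2 = 49/81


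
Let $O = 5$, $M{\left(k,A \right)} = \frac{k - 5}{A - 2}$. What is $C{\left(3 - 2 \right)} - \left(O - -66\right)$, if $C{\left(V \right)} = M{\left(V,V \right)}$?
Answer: $-67$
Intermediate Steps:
$M{\left(k,A \right)} = \frac{-5 + k}{-2 + A}$
$C{\left(V \right)} = \frac{-5 + V}{-2 + V}$
$C{\left(3 - 2 \right)} - \left(O - -66\right) = \frac{-5 + \left(3 - 2\right)}{-2 + \left(3 - 2\right)} - \left(5 - -66\right) = \frac{-5 + 1}{-2 + 1} - \left(5 + 66\right) = \frac{1}{-1} \left(-4\right) - 71 = \left(-1\right) \left(-4\right) - 71 = 4 - 71 = -67$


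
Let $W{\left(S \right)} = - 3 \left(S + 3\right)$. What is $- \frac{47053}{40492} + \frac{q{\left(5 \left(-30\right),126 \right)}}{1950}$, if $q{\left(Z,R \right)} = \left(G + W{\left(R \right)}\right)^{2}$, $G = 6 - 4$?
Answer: $\frac{118203467}{1579188} \approx 74.851$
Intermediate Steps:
$W{\left(S \right)} = -9 - 3 S$ ($W{\left(S \right)} = - 3 \left(3 + S\right) = -9 - 3 S$)
$G = 2$
$q{\left(Z,R \right)} = \left(-7 - 3 R\right)^{2}$ ($q{\left(Z,R \right)} = \left(2 - \left(9 + 3 R\right)\right)^{2} = \left(-7 - 3 R\right)^{2}$)
$- \frac{47053}{40492} + \frac{q{\left(5 \left(-30\right),126 \right)}}{1950} = - \frac{47053}{40492} + \frac{\left(7 + 3 \cdot 126\right)^{2}}{1950} = \left(-47053\right) \frac{1}{40492} + \left(7 + 378\right)^{2} \cdot \frac{1}{1950} = - \frac{47053}{40492} + 385^{2} \cdot \frac{1}{1950} = - \frac{47053}{40492} + 148225 \cdot \frac{1}{1950} = - \frac{47053}{40492} + \frac{5929}{78} = \frac{118203467}{1579188}$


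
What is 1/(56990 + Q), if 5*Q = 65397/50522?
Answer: 252610/14396309297 ≈ 1.7547e-5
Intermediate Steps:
Q = 65397/252610 (Q = (65397/50522)/5 = (65397*(1/50522))/5 = (1/5)*(65397/50522) = 65397/252610 ≈ 0.25889)
1/(56990 + Q) = 1/(56990 + 65397/252610) = 1/(14396309297/252610) = 252610/14396309297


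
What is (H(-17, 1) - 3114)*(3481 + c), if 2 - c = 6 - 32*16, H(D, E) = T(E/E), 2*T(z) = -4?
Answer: -12429724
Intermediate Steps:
T(z) = -2 (T(z) = (1/2)*(-4) = -2)
H(D, E) = -2
c = 508 (c = 2 - (6 - 32*16) = 2 - (6 - 512) = 2 - 1*(-506) = 2 + 506 = 508)
(H(-17, 1) - 3114)*(3481 + c) = (-2 - 3114)*(3481 + 508) = -3116*3989 = -12429724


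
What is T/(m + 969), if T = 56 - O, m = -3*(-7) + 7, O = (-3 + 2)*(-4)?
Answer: 52/997 ≈ 0.052156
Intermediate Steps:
O = 4 (O = -1*(-4) = 4)
m = 28 (m = 21 + 7 = 28)
T = 52 (T = 56 - 1*4 = 56 - 4 = 52)
T/(m + 969) = 52/(28 + 969) = 52/997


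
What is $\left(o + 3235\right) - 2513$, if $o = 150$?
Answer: $872$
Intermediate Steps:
$\left(o + 3235\right) - 2513 = \left(150 + 3235\right) - 2513 = 3385 - 2513 = 872$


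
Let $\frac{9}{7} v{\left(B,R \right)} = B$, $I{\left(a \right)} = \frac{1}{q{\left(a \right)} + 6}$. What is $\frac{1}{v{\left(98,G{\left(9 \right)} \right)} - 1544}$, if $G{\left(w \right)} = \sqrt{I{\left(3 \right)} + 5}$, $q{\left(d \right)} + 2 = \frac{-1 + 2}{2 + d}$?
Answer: $- \frac{9}{13210} \approx -0.0006813$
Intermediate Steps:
$q{\left(d \right)} = -2 + \frac{1}{2 + d}$ ($q{\left(d \right)} = -2 + \frac{-1 + 2}{2 + d} = -2 + 1 \frac{1}{2 + d} = -2 + \frac{1}{2 + d}$)
$I{\left(a \right)} = \frac{1}{6 + \frac{-3 - 2 a}{2 + a}}$ ($I{\left(a \right)} = \frac{1}{\frac{-3 - 2 a}{2 + a} + 6} = \frac{1}{6 + \frac{-3 - 2 a}{2 + a}}$)
$G{\left(w \right)} = \frac{\sqrt{2310}}{21}$ ($G{\left(w \right)} = \sqrt{\frac{2 + 3}{9 + 4 \cdot 3} + 5} = \sqrt{\frac{1}{9 + 12} \cdot 5 + 5} = \sqrt{\frac{1}{21} \cdot 5 + 5} = \sqrt{\frac{5}{21} + 5} = \sqrt{\frac{110}{21}} = \frac{\sqrt{2310}}{21}$)
$v{\left(B,R \right)} = \frac{7 B}{9}$
$\frac{1}{v{\left(98,G{\left(9 \right)} \right)} - 1544} = \frac{1}{\frac{7}{9} \cdot 98 - 1544} = \frac{1}{\frac{686}{9} - 1544} = \frac{1}{- \frac{13210}{9}} = - \frac{9}{13210}$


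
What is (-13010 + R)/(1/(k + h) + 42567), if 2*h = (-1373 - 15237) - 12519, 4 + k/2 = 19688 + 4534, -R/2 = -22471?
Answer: 2163169476/2883616283 ≈ 0.75016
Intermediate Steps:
R = 44942 (R = -2*(-22471) = 44942)
k = 48436 (k = -8 + 2*(19688 + 4534) = -8 + 2*24222 = -8 + 48444 = 48436)
h = -29129/2 (h = ((-1373 - 15237) - 12519)/2 = (-16610 - 12519)/2 = (½)*(-29129) = -29129/2 ≈ -14565.)
(-13010 + R)/(1/(k + h) + 42567) = (-13010 + 44942)/(1/(48436 - 29129/2) + 42567) = 31932/(1/(67743/2) + 42567) = 31932/(2/67743 + 42567) = 31932/(2883616283/67743) = 31932*(67743/2883616283) = 2163169476/2883616283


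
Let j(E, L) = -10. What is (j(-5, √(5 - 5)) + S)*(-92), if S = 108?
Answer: -9016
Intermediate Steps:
(j(-5, √(5 - 5)) + S)*(-92) = (-10 + 108)*(-92) = 98*(-92) = -9016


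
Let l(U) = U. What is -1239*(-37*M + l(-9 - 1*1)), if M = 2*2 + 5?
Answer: 424977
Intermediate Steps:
M = 9 (M = 4 + 5 = 9)
-1239*(-37*M + l(-9 - 1*1)) = -1239*(-37*9 + (-9 - 1*1)) = -1239*(-333 + (-9 - 1)) = -1239*(-333 - 10) = -1239*(-343) = 424977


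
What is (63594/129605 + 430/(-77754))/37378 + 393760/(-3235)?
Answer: -14831740091894813399/121852611523984110 ≈ -121.72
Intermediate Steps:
(63594/129605 + 430/(-77754))/37378 + 393760/(-3235) = (63594*(1/129605) + 430*(-1/77754))*(1/37378) + 393760*(-1/3235) = (63594/129605 - 215/38877)*(1/37378) - 78752/647 = (2444478863/5038653585)*(1/37378) - 78752/647 = 2444478863/188334793700130 - 78752/647 = -14831740091894813399/121852611523984110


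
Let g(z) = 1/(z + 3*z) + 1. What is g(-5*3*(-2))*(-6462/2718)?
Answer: -43439/18120 ≈ -2.3973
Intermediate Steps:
g(z) = 1 + 1/(4*z) (g(z) = 1/(4*z) + 1 = 1 + 1/(4*z))
g(-5*3*(-2))*(-6462/2718) = ((¼ - 5*3*(-2))/((-5*3*(-2))))*(-6462/2718) = ((¼ - 15*(-2))/((-15*(-2))))*(-6462*1/2718) = ((¼ + 30)/30)*(-359/151) = ((1/30)*(121/4))*(-359/151) = (121/120)*(-359/151) = -43439/18120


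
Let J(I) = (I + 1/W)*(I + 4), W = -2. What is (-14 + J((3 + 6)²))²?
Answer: 186513649/4 ≈ 4.6628e+7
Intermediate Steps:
J(I) = (4 + I)*(-½ + I) (J(I) = (I + 1/(-2))*(I + 4) = (I - ½)*(4 + I) = (-½ + I)*(4 + I) = (4 + I)*(-½ + I))
(-14 + J((3 + 6)²))² = (-14 + (-2 + ((3 + 6)²)² + 7*(3 + 6)²/2))² = (-14 + (-2 + (9²)² + (7/2)*9²))² = (-14 + (-2 + 81² + (7/2)*81))² = (-14 + (-2 + 6561 + 567/2))² = (-14 + 13685/2)² = (13657/2)² = 186513649/4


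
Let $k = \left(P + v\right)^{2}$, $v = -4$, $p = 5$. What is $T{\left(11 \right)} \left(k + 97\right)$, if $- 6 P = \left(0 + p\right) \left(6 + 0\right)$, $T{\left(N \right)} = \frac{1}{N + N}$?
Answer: $\frac{89}{11} \approx 8.0909$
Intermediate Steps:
$T{\left(N \right)} = \frac{1}{2 N}$
$P = -5$ ($P = - \frac{\left(0 + 5\right) \left(6 + 0\right)}{6} = - \frac{5 \cdot 6}{6} = \left(- \frac{1}{6}\right) 30 = -5$)
$k = 81$ ($k = \left(-5 - 4\right)^{2} = \left(-9\right)^{2} = 81$)
$T{\left(11 \right)} \left(k + 97\right) = \frac{1}{2 \cdot 11} \left(81 + 97\right) = \frac{1}{2} \cdot \frac{1}{11} \cdot 178 = \frac{1}{22} \cdot 178 = \frac{89}{11}$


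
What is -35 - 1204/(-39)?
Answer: -161/39 ≈ -4.1282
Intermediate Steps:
-35 - 1204/(-39) = -35 - 1204*(-1)/39 = -35 - 43*(-28/39) = -35 + 1204/39 = -161/39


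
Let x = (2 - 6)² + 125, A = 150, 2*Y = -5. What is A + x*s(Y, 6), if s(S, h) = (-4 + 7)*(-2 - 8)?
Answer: -4080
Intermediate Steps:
Y = -5/2 (Y = (½)*(-5) = -5/2 ≈ -2.5000)
s(S, h) = -30 (s(S, h) = 3*(-10) = -30)
x = 141 (x = (-4)² + 125 = 16 + 125 = 141)
A + x*s(Y, 6) = 150 + 141*(-30) = 150 - 4230 = -4080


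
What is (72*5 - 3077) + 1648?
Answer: -1069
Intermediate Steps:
(72*5 - 3077) + 1648 = (360 - 3077) + 1648 = -2717 + 1648 = -1069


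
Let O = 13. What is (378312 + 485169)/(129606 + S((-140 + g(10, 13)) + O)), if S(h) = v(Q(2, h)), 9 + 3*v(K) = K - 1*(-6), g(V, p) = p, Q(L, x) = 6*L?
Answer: 287827/43203 ≈ 6.6622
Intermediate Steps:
v(K) = -1 + K/3 (v(K) = -3 + (K - 1*(-6))/3 = -3 + (K + 6)/3 = -3 + (6 + K)/3 = -3 + (2 + K/3) = -1 + K/3)
S(h) = 3 (S(h) = -1 + (6*2)/3 = -1 + (⅓)*12 = -1 + 4 = 3)
(378312 + 485169)/(129606 + S((-140 + g(10, 13)) + O)) = (378312 + 485169)/(129606 + 3) = 863481/129609 = 863481*(1/129609) = 287827/43203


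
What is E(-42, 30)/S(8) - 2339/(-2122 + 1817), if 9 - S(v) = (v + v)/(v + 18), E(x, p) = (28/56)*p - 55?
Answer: 96351/33245 ≈ 2.8982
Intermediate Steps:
E(x, p) = -55 + p/2 (E(x, p) = (28*(1/56))*p - 55 = p/2 - 55 = -55 + p/2)
S(v) = 9 - 2*v/(18 + v) (S(v) = 9 - (v + v)/(v + 18) = 9 - 2*v/(18 + v))
E(-42, 30)/S(8) - 2339/(-2122 + 1817) = (-55 + (1/2)*30)/(((162 + 7*8)/(18 + 8))) - 2339/(-2122 + 1817) = (-55 + 15)/(((162 + 56)/26)) - 2339/(-305) = -40/((1/26)*218) - 2339*(-1/305) = -40/109/13 + 2339/305 = -40*13/109 + 2339/305 = -520/109 + 2339/305 = 96351/33245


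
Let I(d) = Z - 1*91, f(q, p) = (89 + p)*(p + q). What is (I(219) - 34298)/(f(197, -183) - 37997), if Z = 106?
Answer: 34283/39313 ≈ 0.87205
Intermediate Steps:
I(d) = 15 (I(d) = 106 - 1*91 = 106 - 91 = 15)
(I(219) - 34298)/(f(197, -183) - 37997) = (15 - 34298)/(((-183)**2 + 89*(-183) + 89*197 - 183*197) - 37997) = -34283/((33489 - 16287 + 17533 - 36051) - 37997) = -34283/(-1316 - 37997) = -34283/(-39313) = -34283*(-1/39313) = 34283/39313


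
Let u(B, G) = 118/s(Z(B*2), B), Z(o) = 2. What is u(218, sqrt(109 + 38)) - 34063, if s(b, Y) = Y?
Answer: -3712808/109 ≈ -34062.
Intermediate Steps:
u(B, G) = 118/B
u(218, sqrt(109 + 38)) - 34063 = 118/218 - 34063 = 118*(1/218) - 34063 = 59/109 - 34063 = -3712808/109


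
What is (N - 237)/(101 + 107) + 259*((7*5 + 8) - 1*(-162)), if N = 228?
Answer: 11043751/208 ≈ 53095.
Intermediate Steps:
(N - 237)/(101 + 107) + 259*((7*5 + 8) - 1*(-162)) = (228 - 237)/(101 + 107) + 259*((7*5 + 8) - 1*(-162)) = -9/208 + 259*((35 + 8) + 162) = -9*1/208 + 259*(43 + 162) = -9/208 + 259*205 = -9/208 + 53095 = 11043751/208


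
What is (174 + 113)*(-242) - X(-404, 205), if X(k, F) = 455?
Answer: -69909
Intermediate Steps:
(174 + 113)*(-242) - X(-404, 205) = (174 + 113)*(-242) - 1*455 = 287*(-242) - 455 = -69454 - 455 = -69909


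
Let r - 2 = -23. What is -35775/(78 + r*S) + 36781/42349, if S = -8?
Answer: -501995783/3472618 ≈ -144.56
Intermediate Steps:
r = -21 (r = 2 - 23 = -21)
-35775/(78 + r*S) + 36781/42349 = -35775/(78 - 21*(-8)) + 36781/42349 = -35775/(78 + 168) + 36781*(1/42349) = -35775/246 + 36781/42349 = -35775*1/246 + 36781/42349 = -11925/82 + 36781/42349 = -501995783/3472618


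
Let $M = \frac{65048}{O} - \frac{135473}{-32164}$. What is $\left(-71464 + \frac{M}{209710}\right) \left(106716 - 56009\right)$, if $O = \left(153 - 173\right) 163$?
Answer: $- \frac{1171798990279608477483}{323368625800} \approx -3.6237 \cdot 10^{9}$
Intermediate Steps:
$O = -3260$ ($O = \left(-20\right) 163 = -3260$)
$M = - \frac{24272969}{1541980}$ ($M = \frac{65048}{-3260} - \frac{135473}{-32164} = 65048 \left(- \frac{1}{3260}\right) - - \frac{7969}{1892} = - \frac{16262}{815} + \frac{7969}{1892} = - \frac{24272969}{1541980} \approx -15.741$)
$\left(-71464 + \frac{M}{209710}\right) \left(106716 - 56009\right) = \left(-71464 - \frac{24272969}{1541980 \cdot 209710}\right) \left(106716 - 56009\right) = \left(-71464 - \frac{24272969}{323368625800}\right) \left(106716 + \left(-161306 + 105297\right)\right) = \left(-71464 - \frac{24272969}{323368625800}\right) \left(106716 - 56009\right) = \left(- \frac{23109215498444169}{323368625800}\right) 50707 = - \frac{1171798990279608477483}{323368625800}$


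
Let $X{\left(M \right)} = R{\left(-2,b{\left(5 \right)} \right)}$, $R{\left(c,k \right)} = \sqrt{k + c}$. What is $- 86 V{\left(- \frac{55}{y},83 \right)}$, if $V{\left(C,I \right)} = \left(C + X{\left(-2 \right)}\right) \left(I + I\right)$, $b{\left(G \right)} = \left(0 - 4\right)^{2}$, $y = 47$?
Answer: $\frac{785180}{47} - 14276 \sqrt{14} \approx -36710.0$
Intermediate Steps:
$b{\left(G \right)} = 16$ ($b{\left(G \right)} = \left(-4\right)^{2} = 16$)
$R{\left(c,k \right)} = \sqrt{c + k}$
$X{\left(M \right)} = \sqrt{14}$ ($X{\left(M \right)} = \sqrt{-2 + 16} = \sqrt{14}$)
$V{\left(C,I \right)} = 2 I \left(C + \sqrt{14}\right)$ ($V{\left(C,I \right)} = \left(C + \sqrt{14}\right) \left(I + I\right) = \left(C + \sqrt{14}\right) 2 I = 2 I \left(C + \sqrt{14}\right)$)
$- 86 V{\left(- \frac{55}{y},83 \right)} = - 86 \cdot 2 \cdot 83 \left(- \frac{55}{47} + \sqrt{14}\right) = - 86 \left(- \frac{9130}{47} + 166 \sqrt{14}\right) = \frac{785180}{47} - 14276 \sqrt{14}$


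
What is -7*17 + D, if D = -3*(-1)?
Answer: -116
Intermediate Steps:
D = 3
-7*17 + D = -7*17 + 3 = -119 + 3 = -116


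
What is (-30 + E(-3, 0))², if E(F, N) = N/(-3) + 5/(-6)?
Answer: 34225/36 ≈ 950.69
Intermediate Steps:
E(F, N) = -⅚ - N/3 (E(F, N) = N*(-⅓) + 5*(-⅙) = -N/3 - ⅚ = -⅚ - N/3)
(-30 + E(-3, 0))² = (-30 + (-⅚ - ⅓*0))² = (-30 + (-⅚ + 0))² = (-30 - ⅚)² = (-185/6)² = 34225/36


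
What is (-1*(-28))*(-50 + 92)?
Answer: 1176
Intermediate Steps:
(-1*(-28))*(-50 + 92) = 28*42 = 1176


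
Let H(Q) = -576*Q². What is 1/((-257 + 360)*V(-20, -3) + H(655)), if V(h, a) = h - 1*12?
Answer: -1/247121696 ≈ -4.0466e-9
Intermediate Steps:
V(h, a) = -12 + h (V(h, a) = h - 12 = -12 + h)
1/((-257 + 360)*V(-20, -3) + H(655)) = 1/((-257 + 360)*(-12 - 20) - 576*655²) = 1/(103*(-32) - 576*429025) = 1/(-3296 - 247118400) = 1/(-247121696) = -1/247121696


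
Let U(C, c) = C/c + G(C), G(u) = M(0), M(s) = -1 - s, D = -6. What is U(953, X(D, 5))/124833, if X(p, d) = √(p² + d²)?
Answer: -1/124833 + 953*√61/7614813 ≈ 0.00096945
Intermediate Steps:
X(p, d) = √(d² + p²)
G(u) = -1 (G(u) = -1 - 1*0 = -1 + 0 = -1)
U(C, c) = -1 + C/c (U(C, c) = C/c - 1 = -1 + C/c)
U(953, X(D, 5))/124833 = ((953 - √(5² + (-6)²))/(√(5² + (-6)²)))/124833 = ((953 - √(25 + 36))/(√(25 + 36)))*(1/124833) = ((953 - √61)/(√61))*(1/124833) = ((√61/61)*(953 - √61))*(1/124833) = (√61*(953 - √61)/61)*(1/124833) = √61*(953 - √61)/7614813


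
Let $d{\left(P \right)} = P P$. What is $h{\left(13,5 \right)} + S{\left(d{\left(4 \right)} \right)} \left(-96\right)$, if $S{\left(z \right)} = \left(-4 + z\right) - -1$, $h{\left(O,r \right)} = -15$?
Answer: $-1263$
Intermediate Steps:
$d{\left(P \right)} = P^{2}$
$S{\left(z \right)} = -3 + z$ ($S{\left(z \right)} = \left(-4 + z\right) + 1 = -3 + z$)
$h{\left(13,5 \right)} + S{\left(d{\left(4 \right)} \right)} \left(-96\right) = -15 + \left(-3 + 4^{2}\right) \left(-96\right) = -15 + \left(-3 + 16\right) \left(-96\right) = -15 + 13 \left(-96\right) = -15 - 1248 = -1263$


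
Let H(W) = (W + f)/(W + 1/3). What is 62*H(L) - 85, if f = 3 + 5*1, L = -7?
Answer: -943/10 ≈ -94.300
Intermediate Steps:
f = 8 (f = 3 + 5 = 8)
H(W) = (8 + W)/(⅓ + W) (H(W) = (W + 8)/(W + 1/3) = (8 + W)/(W + ⅓) = (8 + W)/(⅓ + W))
62*H(L) - 85 = 62*(3*(8 - 7)/(1 + 3*(-7))) - 85 = 62*(3*1/(1 - 21)) - 85 = 62*(3*1/(-20)) - 85 = 62*(3*(-1/20)*1) - 85 = 62*(-3/20) - 85 = -93/10 - 85 = -943/10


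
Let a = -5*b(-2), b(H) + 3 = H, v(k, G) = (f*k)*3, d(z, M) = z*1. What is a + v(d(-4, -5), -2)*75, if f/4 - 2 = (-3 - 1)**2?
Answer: -64775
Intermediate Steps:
d(z, M) = z
f = 72 (f = 8 + 4*(-3 - 1)**2 = 8 + 4*(-4)**2 = 8 + 4*16 = 8 + 64 = 72)
v(k, G) = 216*k (v(k, G) = (72*k)*3 = 216*k)
b(H) = -3 + H
a = 25 (a = -5*(-3 - 2) = -5*(-5) = 25)
a + v(d(-4, -5), -2)*75 = 25 + (216*(-4))*75 = 25 - 864*75 = 25 - 64800 = -64775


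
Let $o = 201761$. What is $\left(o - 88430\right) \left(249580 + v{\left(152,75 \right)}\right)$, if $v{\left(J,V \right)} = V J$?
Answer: $29577124380$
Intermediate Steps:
$v{\left(J,V \right)} = J V$
$\left(o - 88430\right) \left(249580 + v{\left(152,75 \right)}\right) = \left(201761 - 88430\right) \left(249580 + 152 \cdot 75\right) = 113331 \left(249580 + 11400\right) = 113331 \cdot 260980 = 29577124380$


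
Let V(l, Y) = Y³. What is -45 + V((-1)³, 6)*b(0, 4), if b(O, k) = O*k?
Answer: -45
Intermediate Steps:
-45 + V((-1)³, 6)*b(0, 4) = -45 + 6³*(0*4) = -45 + 216*0 = -45 + 0 = -45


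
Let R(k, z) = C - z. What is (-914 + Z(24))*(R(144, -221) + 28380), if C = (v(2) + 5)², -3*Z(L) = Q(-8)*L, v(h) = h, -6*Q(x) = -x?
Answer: -25880500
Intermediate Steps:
Q(x) = x/6 (Q(x) = -(-1)*x/6 = x/6)
Z(L) = 4*L/9 (Z(L) = -(⅙)*(-8)*L/3 = -(-4)*L/9 = 4*L/9)
C = 49 (C = (2 + 5)² = 7² = 49)
R(k, z) = 49 - z
(-914 + Z(24))*(R(144, -221) + 28380) = (-914 + (4/9)*24)*((49 - 1*(-221)) + 28380) = (-914 + 32/3)*((49 + 221) + 28380) = -2710*(270 + 28380)/3 = -2710/3*28650 = -25880500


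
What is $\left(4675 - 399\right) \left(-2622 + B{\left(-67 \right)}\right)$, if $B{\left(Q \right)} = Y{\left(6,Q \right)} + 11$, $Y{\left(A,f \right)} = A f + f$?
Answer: $-13170080$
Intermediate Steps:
$Y{\left(A,f \right)} = f + A f$
$B{\left(Q \right)} = 11 + 7 Q$ ($B{\left(Q \right)} = Q \left(1 + 6\right) + 11 = Q 7 + 11 = 7 Q + 11 = 11 + 7 Q$)
$\left(4675 - 399\right) \left(-2622 + B{\left(-67 \right)}\right) = \left(4675 - 399\right) \left(-2622 + \left(11 + 7 \left(-67\right)\right)\right) = 4276 \left(-2622 + \left(11 - 469\right)\right) = 4276 \left(-2622 - 458\right) = 4276 \left(-3080\right) = -13170080$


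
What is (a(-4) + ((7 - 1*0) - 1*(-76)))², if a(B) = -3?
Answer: 6400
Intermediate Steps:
(a(-4) + ((7 - 1*0) - 1*(-76)))² = (-3 + ((7 - 1*0) - 1*(-76)))² = (-3 + ((7 + 0) + 76))² = (-3 + (7 + 76))² = (-3 + 83)² = 80² = 6400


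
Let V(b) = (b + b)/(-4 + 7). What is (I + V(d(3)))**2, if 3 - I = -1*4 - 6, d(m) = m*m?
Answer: 361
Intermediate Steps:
d(m) = m**2
V(b) = 2*b/3 (V(b) = (2*b)/3 = (2*b)*(1/3) = 2*b/3)
I = 13 (I = 3 - (-1*4 - 6) = 3 - (-4 - 6) = 3 - 1*(-10) = 3 + 10 = 13)
(I + V(d(3)))**2 = (13 + (2/3)*3**2)**2 = (13 + (2/3)*9)**2 = (13 + 6)**2 = 19**2 = 361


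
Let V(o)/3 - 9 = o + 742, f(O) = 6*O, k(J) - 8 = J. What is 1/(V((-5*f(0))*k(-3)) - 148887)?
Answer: -1/146634 ≈ -6.8197e-6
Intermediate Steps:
k(J) = 8 + J
V(o) = 2253 + 3*o (V(o) = 27 + 3*(o + 742) = 27 + 3*(742 + o) = 27 + (2226 + 3*o) = 2253 + 3*o)
1/(V((-5*f(0))*k(-3)) - 148887) = 1/((2253 + 3*((-30*0)*(8 - 3))) - 148887) = 1/((2253 + 3*(-5*0*5)) - 148887) = 1/((2253 + 3*(0*5)) - 148887) = 1/((2253 + 3*0) - 148887) = 1/((2253 + 0) - 148887) = 1/(2253 - 148887) = 1/(-146634) = -1/146634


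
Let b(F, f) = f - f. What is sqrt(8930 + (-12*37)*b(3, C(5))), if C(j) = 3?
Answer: sqrt(8930) ≈ 94.499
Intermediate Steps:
b(F, f) = 0
sqrt(8930 + (-12*37)*b(3, C(5))) = sqrt(8930 - 12*37*0) = sqrt(8930 - 444*0) = sqrt(8930 + 0) = sqrt(8930)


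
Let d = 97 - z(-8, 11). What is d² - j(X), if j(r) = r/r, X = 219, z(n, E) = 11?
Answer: 7395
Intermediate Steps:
j(r) = 1
d = 86 (d = 97 - 1*11 = 97 - 11 = 86)
d² - j(X) = 86² - 1*1 = 7396 - 1 = 7395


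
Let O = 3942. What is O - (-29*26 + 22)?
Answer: 4674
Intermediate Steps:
O - (-29*26 + 22) = 3942 - (-29*26 + 22) = 3942 - (-754 + 22) = 3942 - 1*(-732) = 3942 + 732 = 4674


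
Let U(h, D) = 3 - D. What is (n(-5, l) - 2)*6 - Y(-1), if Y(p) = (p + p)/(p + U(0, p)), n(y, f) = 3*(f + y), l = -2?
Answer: -412/3 ≈ -137.33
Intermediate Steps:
n(y, f) = 3*f + 3*y
Y(p) = 2*p/3 (Y(p) = (p + p)/(p + (3 - p)) = (2*p)/3 = (2*p)*(⅓) = 2*p/3)
(n(-5, l) - 2)*6 - Y(-1) = ((3*(-2) + 3*(-5)) - 2)*6 - 2*(-1)/3 = ((-6 - 15) - 2)*6 - 1*(-⅔) = (-21 - 2)*6 + ⅔ = -23*6 + ⅔ = -138 + ⅔ = -412/3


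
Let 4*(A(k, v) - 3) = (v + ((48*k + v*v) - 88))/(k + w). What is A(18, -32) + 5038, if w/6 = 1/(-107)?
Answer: 4863007/960 ≈ 5065.6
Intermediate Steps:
w = -6/107 (w = 6/(-107) = 6*(-1/107) = -6/107 ≈ -0.056075)
A(k, v) = 3 + (-88 + v + v² + 48*k)/(4*(-6/107 + k)) (A(k, v) = 3 + ((v + ((48*k + v*v) - 88))/(k - 6/107))/4 = 3 + ((v + ((48*k + v²) - 88))/(-6/107 + k))/4 = 3 + ((v + ((v² + 48*k) - 88))/(-6/107 + k))/4 = 3 + ((v + (-88 + v² + 48*k))/(-6/107 + k))/4 = 3 + ((-88 + v + v² + 48*k)/(-6/107 + k))/4 = 3 + (-88 + v + v² + 48*k)/(4*(-6/107 + k)))
A(18, -32) + 5038 = (-9488 + 107*(-32) + 107*(-32)² + 6420*18)/(4*(-6 + 107*18)) + 5038 = (-9488 - 3424 + 107*1024 + 115560)/(4*(-6 + 1926)) + 5038 = (¼)*(-9488 - 3424 + 109568 + 115560)/1920 + 5038 = (¼)*(1/1920)*212216 + 5038 = 26527/960 + 5038 = 4863007/960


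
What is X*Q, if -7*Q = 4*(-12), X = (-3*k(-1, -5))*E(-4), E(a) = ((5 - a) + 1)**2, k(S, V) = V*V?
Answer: -360000/7 ≈ -51429.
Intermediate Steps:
k(S, V) = V**2
E(a) = (6 - a)**2
X = -7500 (X = (-3*(-5)**2)*(-6 - 4)**2 = -3*25*(-10)**2 = -75*100 = -7500)
Q = 48/7 (Q = -4*(-12)/7 = -1/7*(-48) = 48/7 ≈ 6.8571)
X*Q = -7500*48/7 = -360000/7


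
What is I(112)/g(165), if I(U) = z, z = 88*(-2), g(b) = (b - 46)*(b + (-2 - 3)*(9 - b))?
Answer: -176/112455 ≈ -0.0015651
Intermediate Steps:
g(b) = (-46 + b)*(-45 + 6*b) (g(b) = (-46 + b)*(b - 5*(9 - b)) = (-46 + b)*(b + (-45 + 5*b)) = (-46 + b)*(-45 + 6*b))
z = -176
I(U) = -176
I(112)/g(165) = -176/(2070 - 321*165 + 6*165²) = -176/(2070 - 52965 + 6*27225) = -176/(2070 - 52965 + 163350) = -176/112455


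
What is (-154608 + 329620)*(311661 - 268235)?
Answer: 7600071112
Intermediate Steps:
(-154608 + 329620)*(311661 - 268235) = 175012*43426 = 7600071112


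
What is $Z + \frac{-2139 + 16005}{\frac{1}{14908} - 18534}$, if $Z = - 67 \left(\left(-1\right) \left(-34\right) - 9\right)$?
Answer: $- \frac{463017373253}{276304871} \approx -1675.7$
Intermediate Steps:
$Z = -1675$ ($Z = - 67 \left(34 - 9\right) = \left(-67\right) 25 = -1675$)
$Z + \frac{-2139 + 16005}{\frac{1}{14908} - 18534} = -1675 + \frac{-2139 + 16005}{\frac{1}{14908} - 18534} = -1675 + \frac{13866}{\frac{1}{14908} - 18534} = -1675 + \frac{13866}{- \frac{276304871}{14908}} = -1675 + 13866 \left(- \frac{14908}{276304871}\right) = -1675 - \frac{206714328}{276304871} = - \frac{463017373253}{276304871}$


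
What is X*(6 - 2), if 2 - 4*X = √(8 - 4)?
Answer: 0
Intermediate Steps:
X = 0 (X = ½ - √(8 - 4)/4 = ½ - √4/4 = ½ - ¼*2 = ½ - ½ = 0)
X*(6 - 2) = 0*(6 - 2) = 0*4 = 0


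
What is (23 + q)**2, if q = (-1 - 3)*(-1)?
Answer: 729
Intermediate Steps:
q = 4 (q = -4*(-1) = 4)
(23 + q)**2 = (23 + 4)**2 = 27**2 = 729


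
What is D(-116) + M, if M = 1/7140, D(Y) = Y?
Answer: -828239/7140 ≈ -116.00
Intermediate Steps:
M = 1/7140 ≈ 0.00014006
D(-116) + M = -116 + 1/7140 = -828239/7140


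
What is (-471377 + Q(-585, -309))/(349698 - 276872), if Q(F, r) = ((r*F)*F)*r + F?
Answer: 32675513263/72826 ≈ 4.4868e+5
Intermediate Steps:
Q(F, r) = F + F²*r² (Q(F, r) = ((F*r)*F)*r + F = (r*F²)*r + F = F²*r² + F = F + F²*r²)
(-471377 + Q(-585, -309))/(349698 - 276872) = (-471377 - 585*(1 - 585*(-309)²))/(349698 - 276872) = (-471377 - 585*(1 - 585*95481))/72826 = (-471377 - 585*(1 - 55856385))*(1/72826) = (-471377 - 585*(-55856384))*(1/72826) = (-471377 + 32675984640)*(1/72826) = 32675513263*(1/72826) = 32675513263/72826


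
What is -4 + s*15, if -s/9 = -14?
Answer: 1886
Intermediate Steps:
s = 126 (s = -9*(-14) = 126)
-4 + s*15 = -4 + 126*15 = -4 + 1890 = 1886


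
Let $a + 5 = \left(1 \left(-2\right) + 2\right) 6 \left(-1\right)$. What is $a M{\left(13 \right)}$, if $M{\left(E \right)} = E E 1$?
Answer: $-845$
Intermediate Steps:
$M{\left(E \right)} = E^{2}$ ($M{\left(E \right)} = E^{2} \cdot 1 = E^{2}$)
$a = -5$ ($a = -5 + \left(1 \left(-2\right) + 2\right) 6 \left(-1\right) = -5 + \left(-2 + 2\right) 6 \left(-1\right) = -5 + 0 \cdot 6 \left(-1\right) = -5 + 0 \left(-1\right) = -5 + 0 = -5$)
$a M{\left(13 \right)} = - 5 \cdot 13^{2} = \left(-5\right) 169 = -845$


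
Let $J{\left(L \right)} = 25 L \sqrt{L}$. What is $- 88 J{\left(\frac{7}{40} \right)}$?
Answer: $- \frac{77 \sqrt{70}}{4} \approx -161.06$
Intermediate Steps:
$J{\left(L \right)} = 25 L^{\frac{3}{2}}$
$- 88 J{\left(\frac{7}{40} \right)} = - 88 \cdot 25 \left(\frac{7}{40}\right)^{\frac{3}{2}} = - 88 \cdot 25 \frac{7 \sqrt{70}}{800} = - 88 \frac{7 \sqrt{70}}{32} = - \frac{77 \sqrt{70}}{4}$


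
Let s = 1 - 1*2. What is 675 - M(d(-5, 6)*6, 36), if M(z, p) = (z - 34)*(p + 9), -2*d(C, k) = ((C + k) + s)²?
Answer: 2205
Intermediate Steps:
s = -1 (s = 1 - 2 = -1)
d(C, k) = -(-1 + C + k)²/2 (d(C, k) = -((C + k) - 1)²/2 = -(-1 + C + k)²/2)
M(z, p) = (-34 + z)*(9 + p)
675 - M(d(-5, 6)*6, 36) = 675 - (-306 - 34*36 + 9*(-(-1 - 5 + 6)²/2*6) + 36*(-(-1 - 5 + 6)²/2*6)) = 675 - (-306 - 1224 + 9*(-½*0²*6) + 36*(-½*0²*6)) = 675 - (-306 - 1224 + 9*(-½*0*6) + 36*(-½*0*6)) = 675 - (-306 - 1224 + 9*(0*6) + 36*(0*6)) = 675 - (-306 - 1224 + 9*0 + 36*0) = 675 - (-306 - 1224 + 0 + 0) = 675 - 1*(-1530) = 675 + 1530 = 2205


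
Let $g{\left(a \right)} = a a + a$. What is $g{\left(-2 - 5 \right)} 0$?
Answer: $0$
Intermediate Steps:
$g{\left(a \right)} = a + a^{2}$ ($g{\left(a \right)} = a^{2} + a = a + a^{2}$)
$g{\left(-2 - 5 \right)} 0 = \left(-2 - 5\right) \left(1 - 7\right) 0 = - 7 \left(1 - 7\right) 0 = \left(-7\right) \left(-6\right) 0 = 42 \cdot 0 = 0$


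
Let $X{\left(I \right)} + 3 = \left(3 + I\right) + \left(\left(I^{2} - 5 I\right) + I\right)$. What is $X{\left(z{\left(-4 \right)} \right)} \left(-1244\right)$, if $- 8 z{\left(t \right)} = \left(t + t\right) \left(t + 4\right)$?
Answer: $0$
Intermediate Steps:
$z{\left(t \right)} = - \frac{t \left(4 + t\right)}{4}$ ($z{\left(t \right)} = - \frac{\left(t + t\right) \left(t + 4\right)}{8} = - \frac{2 t \left(4 + t\right)}{8} = - \frac{t \left(4 + t\right)}{4}$)
$X{\left(I \right)} = I^{2} - 3 I$ ($X{\left(I \right)} = -3 + \left(\left(3 + I\right) + \left(\left(I^{2} - 5 I\right) + I\right)\right) = -3 + \left(\left(3 + I\right) + \left(I^{2} - 4 I\right)\right) = -3 + \left(3 + I^{2} - 3 I\right) = I^{2} - 3 I$)
$X{\left(z{\left(-4 \right)} \right)} \left(-1244\right) = \left(- \frac{1}{4}\right) \left(-4\right) \left(4 - 4\right) \left(-3 - - (4 - 4)\right) \left(-1244\right) = \left(- \frac{1}{4}\right) \left(-4\right) 0 \left(-3 - \left(-1\right) 0\right) \left(-1244\right) = 0 \left(-3 + 0\right) \left(-1244\right) = 0 \left(-3\right) \left(-1244\right) = 0 \left(-1244\right) = 0$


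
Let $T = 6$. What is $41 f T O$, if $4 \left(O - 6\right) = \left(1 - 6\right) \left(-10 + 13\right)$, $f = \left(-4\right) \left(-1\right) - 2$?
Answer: $1107$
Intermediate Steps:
$f = 2$ ($f = 4 - 2 = 2$)
$O = \frac{9}{4}$ ($O = 6 + \frac{\left(1 - 6\right) \left(-10 + 13\right)}{4} = 6 + \frac{\left(-5\right) 3}{4} = 6 + \frac{1}{4} \left(-15\right) = 6 - \frac{15}{4} = \frac{9}{4} \approx 2.25$)
$41 f T O = 41 \cdot 2 \cdot 6 \cdot \frac{9}{4} = 41 \cdot 12 \cdot \frac{9}{4} = 492 \cdot \frac{9}{4} = 1107$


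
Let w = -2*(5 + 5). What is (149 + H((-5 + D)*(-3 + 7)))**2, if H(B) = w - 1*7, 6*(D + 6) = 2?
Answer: 14884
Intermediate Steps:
D = -17/3 (D = -6 + (1/6)*2 = -6 + 1/3 = -17/3 ≈ -5.6667)
w = -20 (w = -2*10 = -20)
H(B) = -27 (H(B) = -20 - 1*7 = -20 - 7 = -27)
(149 + H((-5 + D)*(-3 + 7)))**2 = (149 - 27)**2 = 122**2 = 14884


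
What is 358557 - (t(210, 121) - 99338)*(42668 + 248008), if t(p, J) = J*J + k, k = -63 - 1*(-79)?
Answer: 24615092913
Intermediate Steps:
k = 16 (k = -63 + 79 = 16)
t(p, J) = 16 + J**2 (t(p, J) = J*J + 16 = J**2 + 16 = 16 + J**2)
358557 - (t(210, 121) - 99338)*(42668 + 248008) = 358557 - ((16 + 121**2) - 99338)*(42668 + 248008) = 358557 - ((16 + 14641) - 99338)*290676 = 358557 - (14657 - 99338)*290676 = 358557 - (-84681)*290676 = 358557 - 1*(-24614734356) = 358557 + 24614734356 = 24615092913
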